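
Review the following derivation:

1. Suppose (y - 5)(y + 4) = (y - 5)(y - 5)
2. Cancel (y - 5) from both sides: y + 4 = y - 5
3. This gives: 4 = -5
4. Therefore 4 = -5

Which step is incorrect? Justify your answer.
Step 2: Cancel (y - 5) from both sides: y + 4 = y - 5

Step 2 cancels (y - 5) from both sides. This is only valid if (y - 5) ≠ 0, i.e., y ≠ 5. When y = 5, both sides equal zero regardless of the other factors. The correct approach requires considering y = 5 as a separate case.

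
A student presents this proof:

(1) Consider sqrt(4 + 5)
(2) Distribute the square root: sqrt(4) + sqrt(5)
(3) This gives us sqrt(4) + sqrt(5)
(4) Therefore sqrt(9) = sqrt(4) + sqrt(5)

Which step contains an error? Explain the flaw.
Step 2: Distribute the square root: sqrt(4) + sqrt(5)

Step 2 incorrectly 'distributes' the square root over addition. The square root function does not distribute: sqrt(a + b) ≠ sqrt(a) + sqrt(b). In fact, sqrt(4 + 5) = sqrt(9) ≈ 3.0000, while sqrt(4) + sqrt(5) ≈ 4.2361.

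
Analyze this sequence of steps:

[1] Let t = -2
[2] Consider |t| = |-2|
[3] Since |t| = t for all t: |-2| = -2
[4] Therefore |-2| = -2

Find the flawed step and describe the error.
Step 3: Since |t| = t for all t: |-2| = -2

Step 3 incorrectly states that |t| = t for all t. The correct definition is |t| = t when t >= 0, and |t| = -t when t < 0. Since -2 < 0, we have |-2| = -(-2) = 2, not -2.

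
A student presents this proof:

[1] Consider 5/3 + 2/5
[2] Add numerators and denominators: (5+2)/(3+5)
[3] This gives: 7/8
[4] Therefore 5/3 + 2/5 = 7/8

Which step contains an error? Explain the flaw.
Step 2: Add numerators and denominators: (5+2)/(3+5)

Step 2 incorrectly adds fractions by separately adding numerators and denominators. This is wrong. The correct method requires a common denominator: 5/3 + 2/5 = (5×5 + 2×3)/(3×5) = 31/15 = 31/15. The method used gives 7/8, which is different.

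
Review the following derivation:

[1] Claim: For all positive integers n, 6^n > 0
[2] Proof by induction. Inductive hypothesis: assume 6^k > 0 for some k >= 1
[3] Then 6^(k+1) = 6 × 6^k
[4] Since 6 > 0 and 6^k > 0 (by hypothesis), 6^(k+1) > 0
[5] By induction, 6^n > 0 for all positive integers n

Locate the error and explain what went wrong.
Step 5: By induction, 6^n > 0 for all positive integers n

Step 5 concludes the proof by induction, but no base case was ever established. A valid induction proof requires: (1) a base case proving 6^1 > 0, and (2) an inductive step showing IF 6^k > 0 THEN 6^(k+1) > 0. Steps 2-4 correctly establish the inductive step, but without the base case the conclusion in step 5 does not follow.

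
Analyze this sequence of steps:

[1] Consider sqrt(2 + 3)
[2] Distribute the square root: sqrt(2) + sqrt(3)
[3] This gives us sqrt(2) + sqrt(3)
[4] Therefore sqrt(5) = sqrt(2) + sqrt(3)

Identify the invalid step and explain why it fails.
Step 2: Distribute the square root: sqrt(2) + sqrt(3)

Step 2 incorrectly 'distributes' the square root over addition. The square root function does not distribute: sqrt(a + b) ≠ sqrt(a) + sqrt(b). In fact, sqrt(2 + 3) = sqrt(5) ≈ 2.2361, while sqrt(2) + sqrt(3) ≈ 3.1463.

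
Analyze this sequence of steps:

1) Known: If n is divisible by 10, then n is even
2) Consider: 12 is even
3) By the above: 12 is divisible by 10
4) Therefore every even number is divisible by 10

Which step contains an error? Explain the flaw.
Step 3: By the above: 12 is divisible by 10

Step 3 commits the fallacy of affirming the consequent. The known fact 'divisible by 10 → even' does NOT imply 'even → divisible by 10'. That would be the converse, which is false. For example, 12 is even but 12 ÷ 10 = 1.20, which is not an integer.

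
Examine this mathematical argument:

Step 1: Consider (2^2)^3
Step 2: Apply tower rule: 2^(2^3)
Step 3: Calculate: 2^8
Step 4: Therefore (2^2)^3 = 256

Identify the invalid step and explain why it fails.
Step 2: Apply tower rule: 2^(2^3)

Step 2 incorrectly states that (a^b)^c = a^(b^c). The correct rule is (a^b)^c = a^(b×c). The actual value is (2^2)^3 = 2^6 = 64, not 2^8 = 256.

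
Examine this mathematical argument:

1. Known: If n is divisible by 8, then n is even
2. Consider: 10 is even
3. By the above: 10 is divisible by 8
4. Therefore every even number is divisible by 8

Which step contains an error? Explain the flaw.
Step 3: By the above: 10 is divisible by 8

Step 3 commits the fallacy of affirming the consequent. The known fact 'divisible by 8 → even' does NOT imply 'even → divisible by 8'. That would be the converse, which is false. For example, 10 is even but 10 ÷ 8 = 1.25, which is not an integer.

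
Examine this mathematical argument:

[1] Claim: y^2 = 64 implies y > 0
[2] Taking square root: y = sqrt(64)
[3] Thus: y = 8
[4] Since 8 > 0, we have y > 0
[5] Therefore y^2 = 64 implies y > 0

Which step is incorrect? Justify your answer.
Step 2: Taking square root: y = sqrt(64)

Step 2 takes the square root and assumes the positive root only. The equation y^2 = 64 actually has two solutions: y = 8 and y = -8. The proof silently assumes y > 0 without justification, then uses this assumption to conclude y > 0, which is circular. The counterexample y = -8 shows the claim is false.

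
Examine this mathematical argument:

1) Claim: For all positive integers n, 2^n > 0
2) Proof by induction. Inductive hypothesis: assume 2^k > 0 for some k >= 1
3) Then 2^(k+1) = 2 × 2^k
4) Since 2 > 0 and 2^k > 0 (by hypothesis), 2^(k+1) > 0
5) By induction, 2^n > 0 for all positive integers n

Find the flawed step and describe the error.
Step 5: By induction, 2^n > 0 for all positive integers n

Step 5 concludes the proof by induction, but no base case was ever established. A valid induction proof requires: (1) a base case proving 2^1 > 0, and (2) an inductive step showing IF 2^k > 0 THEN 2^(k+1) > 0. Steps 2-4 correctly establish the inductive step, but without the base case the conclusion in step 5 does not follow.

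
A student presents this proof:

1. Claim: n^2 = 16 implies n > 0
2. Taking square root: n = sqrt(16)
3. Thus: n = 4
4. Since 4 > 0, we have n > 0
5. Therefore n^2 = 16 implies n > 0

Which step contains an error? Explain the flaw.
Step 2: Taking square root: n = sqrt(16)

Step 2 takes the square root and assumes the positive root only. The equation n^2 = 16 actually has two solutions: n = 4 and n = -4. The proof silently assumes n > 0 without justification, then uses this assumption to conclude n > 0, which is circular. The counterexample n = -4 shows the claim is false.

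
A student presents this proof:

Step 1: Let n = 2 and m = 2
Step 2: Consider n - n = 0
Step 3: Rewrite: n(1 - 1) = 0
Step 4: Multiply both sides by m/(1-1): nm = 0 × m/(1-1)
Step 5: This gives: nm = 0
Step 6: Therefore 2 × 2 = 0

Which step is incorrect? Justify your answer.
Step 4: Multiply both sides by m/(1-1): nm = 0 × m/(1-1)

Step 4 multiplies both sides by m/(1-1). However, 1-1 = 0, so this is multiplication by m/0, which is undefined. We cannot multiply by an undefined expression.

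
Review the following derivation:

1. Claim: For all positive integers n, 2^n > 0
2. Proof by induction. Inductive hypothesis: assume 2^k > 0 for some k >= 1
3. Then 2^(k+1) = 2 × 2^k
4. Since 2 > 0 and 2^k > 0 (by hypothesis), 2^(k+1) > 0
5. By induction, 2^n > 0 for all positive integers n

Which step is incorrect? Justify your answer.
Step 5: By induction, 2^n > 0 for all positive integers n

Step 5 concludes the proof by induction, but no base case was ever established. A valid induction proof requires: (1) a base case proving 2^1 > 0, and (2) an inductive step showing IF 2^k > 0 THEN 2^(k+1) > 0. Steps 2-4 correctly establish the inductive step, but without the base case the conclusion in step 5 does not follow.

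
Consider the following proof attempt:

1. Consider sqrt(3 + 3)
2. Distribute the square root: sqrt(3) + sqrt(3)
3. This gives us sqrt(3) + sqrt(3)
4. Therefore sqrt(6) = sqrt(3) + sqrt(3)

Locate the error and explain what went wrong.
Step 2: Distribute the square root: sqrt(3) + sqrt(3)

Step 2 incorrectly 'distributes' the square root over addition. The square root function does not distribute: sqrt(a + b) ≠ sqrt(a) + sqrt(b). In fact, sqrt(3 + 3) = sqrt(6) ≈ 2.4495, while sqrt(3) + sqrt(3) ≈ 3.4641.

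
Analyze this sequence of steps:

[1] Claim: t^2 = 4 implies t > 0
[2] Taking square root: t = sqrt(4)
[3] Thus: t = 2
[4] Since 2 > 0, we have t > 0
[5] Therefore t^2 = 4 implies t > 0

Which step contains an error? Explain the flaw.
Step 2: Taking square root: t = sqrt(4)

Step 2 takes the square root and assumes the positive root only. The equation t^2 = 4 actually has two solutions: t = 2 and t = -2. The proof silently assumes t > 0 without justification, then uses this assumption to conclude t > 0, which is circular. The counterexample t = -2 shows the claim is false.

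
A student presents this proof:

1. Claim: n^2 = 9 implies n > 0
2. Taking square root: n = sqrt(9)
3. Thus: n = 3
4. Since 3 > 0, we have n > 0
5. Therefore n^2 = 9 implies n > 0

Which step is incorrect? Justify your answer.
Step 2: Taking square root: n = sqrt(9)

Step 2 takes the square root and assumes the positive root only. The equation n^2 = 9 actually has two solutions: n = 3 and n = -3. The proof silently assumes n > 0 without justification, then uses this assumption to conclude n > 0, which is circular. The counterexample n = -3 shows the claim is false.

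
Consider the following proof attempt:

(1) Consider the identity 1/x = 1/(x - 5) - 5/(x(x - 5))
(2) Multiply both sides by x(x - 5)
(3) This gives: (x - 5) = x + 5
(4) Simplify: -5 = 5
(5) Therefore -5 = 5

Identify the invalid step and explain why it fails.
Step 3: This gives: (x - 5) = x + 5

Step 3 makes a sign error when clearing denominators. Multiplying -5/(x(x - 5)) by x(x - 5) gives -5, not +5. The correct result is (x - 5) = x - 5, which is trivially true, not (x - 5) = x + 5. (Step 1 is a valid identity: 1/(x - 5) - 5/(x(x - 5)) = (x - 5)/(x(x - 5)) = 1/x.)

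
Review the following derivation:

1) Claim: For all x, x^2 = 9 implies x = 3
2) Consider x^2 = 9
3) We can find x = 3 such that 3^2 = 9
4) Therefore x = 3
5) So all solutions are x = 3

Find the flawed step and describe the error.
Step 4: Therefore x = 3

Step 4 incorrectly concludes that x = 3 is the only solution. The proof shows that x = 3 is A solution (existence), but does not show it is the ONLY solution (uniqueness). In fact, x = -3 is also a solution since (-3)^2 = 9. Finding one solution doesn't prove there are no others.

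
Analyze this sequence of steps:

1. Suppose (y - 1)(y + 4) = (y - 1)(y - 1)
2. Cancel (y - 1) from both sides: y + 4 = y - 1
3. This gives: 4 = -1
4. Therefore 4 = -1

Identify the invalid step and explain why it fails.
Step 2: Cancel (y - 1) from both sides: y + 4 = y - 1

Step 2 cancels (y - 1) from both sides. This is only valid if (y - 1) ≠ 0, i.e., y ≠ 1. When y = 1, both sides equal zero regardless of the other factors. The correct approach requires considering y = 1 as a separate case.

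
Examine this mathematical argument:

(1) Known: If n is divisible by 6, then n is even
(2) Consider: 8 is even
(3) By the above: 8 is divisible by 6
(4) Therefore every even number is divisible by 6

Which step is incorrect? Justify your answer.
Step 3: By the above: 8 is divisible by 6

Step 3 commits the fallacy of affirming the consequent. The known fact 'divisible by 6 → even' does NOT imply 'even → divisible by 6'. That would be the converse, which is false. For example, 8 is even but 8 ÷ 6 = 1.33, which is not an integer.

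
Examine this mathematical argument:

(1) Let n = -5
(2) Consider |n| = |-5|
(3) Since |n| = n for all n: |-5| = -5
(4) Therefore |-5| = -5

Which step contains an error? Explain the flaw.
Step 3: Since |n| = n for all n: |-5| = -5

Step 3 incorrectly states that |n| = n for all n. The correct definition is |n| = n when n >= 0, and |n| = -n when n < 0. Since -5 < 0, we have |-5| = -(-5) = 5, not -5.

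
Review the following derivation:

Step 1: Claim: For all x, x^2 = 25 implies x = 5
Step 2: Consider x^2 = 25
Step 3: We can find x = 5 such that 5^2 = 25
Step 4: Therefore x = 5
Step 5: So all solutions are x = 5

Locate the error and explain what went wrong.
Step 4: Therefore x = 5

Step 4 incorrectly concludes that x = 5 is the only solution. The proof shows that x = 5 is A solution (existence), but does not show it is the ONLY solution (uniqueness). In fact, x = -5 is also a solution since (-5)^2 = 25. Finding one solution doesn't prove there are no others.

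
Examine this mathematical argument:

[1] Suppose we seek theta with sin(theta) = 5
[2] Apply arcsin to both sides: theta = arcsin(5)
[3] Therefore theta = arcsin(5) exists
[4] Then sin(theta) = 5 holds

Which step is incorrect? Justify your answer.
Step 2: Apply arcsin to both sides: theta = arcsin(5)

Step 2 applies arcsin to 5. However, arcsin(x) is only defined for x in [-1, 1] because sin(theta) can only produce values in that range. Since |5| > 1, arcsin(5) is undefined. There is no angle whose sine equals 5.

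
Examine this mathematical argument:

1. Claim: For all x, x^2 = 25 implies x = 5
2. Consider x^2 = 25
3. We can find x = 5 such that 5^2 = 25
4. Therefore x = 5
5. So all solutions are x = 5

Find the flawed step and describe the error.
Step 4: Therefore x = 5

Step 4 incorrectly concludes that x = 5 is the only solution. The proof shows that x = 5 is A solution (existence), but does not show it is the ONLY solution (uniqueness). In fact, x = -5 is also a solution since (-5)^2 = 25. Finding one solution doesn't prove there are no others.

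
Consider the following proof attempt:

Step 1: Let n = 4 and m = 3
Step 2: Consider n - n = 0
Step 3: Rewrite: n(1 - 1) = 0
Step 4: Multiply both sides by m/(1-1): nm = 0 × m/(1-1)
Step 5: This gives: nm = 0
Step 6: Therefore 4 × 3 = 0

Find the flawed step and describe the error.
Step 4: Multiply both sides by m/(1-1): nm = 0 × m/(1-1)

Step 4 multiplies both sides by m/(1-1). However, 1-1 = 0, so this is multiplication by m/0, which is undefined. We cannot multiply by an undefined expression.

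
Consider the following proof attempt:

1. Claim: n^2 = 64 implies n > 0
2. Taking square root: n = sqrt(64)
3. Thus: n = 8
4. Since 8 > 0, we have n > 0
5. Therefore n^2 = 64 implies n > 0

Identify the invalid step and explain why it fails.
Step 2: Taking square root: n = sqrt(64)

Step 2 takes the square root and assumes the positive root only. The equation n^2 = 64 actually has two solutions: n = 8 and n = -8. The proof silently assumes n > 0 without justification, then uses this assumption to conclude n > 0, which is circular. The counterexample n = -8 shows the claim is false.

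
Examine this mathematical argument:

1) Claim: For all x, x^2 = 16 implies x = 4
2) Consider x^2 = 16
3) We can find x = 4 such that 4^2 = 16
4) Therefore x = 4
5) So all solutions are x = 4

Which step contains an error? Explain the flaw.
Step 4: Therefore x = 4

Step 4 incorrectly concludes that x = 4 is the only solution. The proof shows that x = 4 is A solution (existence), but does not show it is the ONLY solution (uniqueness). In fact, x = -4 is also a solution since (-4)^2 = 16. Finding one solution doesn't prove there are no others.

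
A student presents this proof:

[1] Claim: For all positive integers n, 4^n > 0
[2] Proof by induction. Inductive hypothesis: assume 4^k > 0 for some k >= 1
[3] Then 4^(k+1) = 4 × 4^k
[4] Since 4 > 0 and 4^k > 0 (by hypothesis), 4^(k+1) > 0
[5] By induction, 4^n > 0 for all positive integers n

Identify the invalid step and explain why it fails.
Step 5: By induction, 4^n > 0 for all positive integers n

Step 5 concludes the proof by induction, but no base case was ever established. A valid induction proof requires: (1) a base case proving 4^1 > 0, and (2) an inductive step showing IF 4^k > 0 THEN 4^(k+1) > 0. Steps 2-4 correctly establish the inductive step, but without the base case the conclusion in step 5 does not follow.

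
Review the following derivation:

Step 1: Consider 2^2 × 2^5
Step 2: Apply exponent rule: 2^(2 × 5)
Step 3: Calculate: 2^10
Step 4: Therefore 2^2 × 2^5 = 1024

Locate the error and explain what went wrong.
Step 2: Apply exponent rule: 2^(2 × 5)

Step 2 incorrectly states that a^b × a^c = a^(b×c). The correct rule is a^b × a^c = a^(b+c). The actual value is 2^2 × 2^5 = 2^7 = 128, not 2^10 = 1024.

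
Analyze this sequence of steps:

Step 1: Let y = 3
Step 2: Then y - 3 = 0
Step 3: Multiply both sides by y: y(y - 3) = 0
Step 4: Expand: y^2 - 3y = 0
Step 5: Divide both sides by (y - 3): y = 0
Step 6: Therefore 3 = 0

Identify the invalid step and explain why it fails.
Step 5: Divide both sides by (y - 3): y = 0

Step 5 divides both sides by (y - 3). However, since y = 3, we have (y - 3) = 0. Division by zero is undefined, making this step invalid.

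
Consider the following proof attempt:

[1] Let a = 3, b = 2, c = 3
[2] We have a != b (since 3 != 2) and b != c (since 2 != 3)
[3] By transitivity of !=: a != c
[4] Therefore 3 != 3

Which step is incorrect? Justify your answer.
Step 3: By transitivity of !=: a != c

Step 3 incorrectly applies transitivity to the '!=' relation. Transitivity states: if a R b and b R c, then a R c. However, '!=' is not transitive. Counterexample: 3 != 2 and 2 != 3, but 3 = 3 (both equal 3). Transitivity holds for relations like <, <=, =, but not for !=.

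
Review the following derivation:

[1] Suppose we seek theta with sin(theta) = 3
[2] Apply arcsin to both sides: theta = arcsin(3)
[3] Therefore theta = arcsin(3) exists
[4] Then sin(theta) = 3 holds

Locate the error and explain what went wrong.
Step 2: Apply arcsin to both sides: theta = arcsin(3)

Step 2 applies arcsin to 3. However, arcsin(x) is only defined for x in [-1, 1] because sin(theta) can only produce values in that range. Since |3| > 1, arcsin(3) is undefined. There is no angle whose sine equals 3.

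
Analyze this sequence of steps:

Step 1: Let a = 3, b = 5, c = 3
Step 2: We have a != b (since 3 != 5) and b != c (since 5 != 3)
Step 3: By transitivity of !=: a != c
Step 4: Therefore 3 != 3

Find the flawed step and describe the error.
Step 3: By transitivity of !=: a != c

Step 3 incorrectly applies transitivity to the '!=' relation. Transitivity states: if a R b and b R c, then a R c. However, '!=' is not transitive. Counterexample: 3 != 5 and 5 != 3, but 3 = 3 (both equal 3). Transitivity holds for relations like <, <=, =, but not for !=.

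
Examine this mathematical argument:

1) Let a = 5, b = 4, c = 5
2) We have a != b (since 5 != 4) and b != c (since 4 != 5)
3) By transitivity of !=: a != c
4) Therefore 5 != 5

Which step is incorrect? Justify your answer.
Step 3: By transitivity of !=: a != c

Step 3 incorrectly applies transitivity to the '!=' relation. Transitivity states: if a R b and b R c, then a R c. However, '!=' is not transitive. Counterexample: 5 != 4 and 4 != 5, but 5 = 5 (both equal 5). Transitivity holds for relations like <, <=, =, but not for !=.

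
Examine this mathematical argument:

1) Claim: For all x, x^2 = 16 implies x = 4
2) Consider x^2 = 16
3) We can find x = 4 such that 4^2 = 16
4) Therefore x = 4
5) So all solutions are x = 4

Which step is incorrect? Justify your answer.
Step 4: Therefore x = 4

Step 4 incorrectly concludes that x = 4 is the only solution. The proof shows that x = 4 is A solution (existence), but does not show it is the ONLY solution (uniqueness). In fact, x = -4 is also a solution since (-4)^2 = 16. Finding one solution doesn't prove there are no others.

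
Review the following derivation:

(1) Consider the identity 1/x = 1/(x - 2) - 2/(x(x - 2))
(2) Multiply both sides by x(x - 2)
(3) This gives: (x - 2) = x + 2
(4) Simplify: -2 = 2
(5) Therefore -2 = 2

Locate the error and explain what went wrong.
Step 3: This gives: (x - 2) = x + 2

Step 3 makes a sign error when clearing denominators. Multiplying -2/(x(x - 2)) by x(x - 2) gives -2, not +2. The correct result is (x - 2) = x - 2, which is trivially true, not (x - 2) = x + 2. (Step 1 is a valid identity: 1/(x - 2) - 2/(x(x - 2)) = (x - 2)/(x(x - 2)) = 1/x.)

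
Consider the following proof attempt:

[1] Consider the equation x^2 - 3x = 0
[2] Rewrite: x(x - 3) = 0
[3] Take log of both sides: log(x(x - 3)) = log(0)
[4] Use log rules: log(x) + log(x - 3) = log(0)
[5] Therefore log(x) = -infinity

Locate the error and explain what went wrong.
Step 3: Take log of both sides: log(x(x - 3)) = log(0)

Step 3 takes the logarithm of both sides, resulting in log(0) on the right side. The logarithm is only defined for positive numbers; log(0) is undefined (approaches negative infinity). This operation is invalid.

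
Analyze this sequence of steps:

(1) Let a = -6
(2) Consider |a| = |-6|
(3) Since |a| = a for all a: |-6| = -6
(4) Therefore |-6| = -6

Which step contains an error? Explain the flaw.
Step 3: Since |a| = a for all a: |-6| = -6

Step 3 incorrectly states that |a| = a for all a. The correct definition is |a| = a when a >= 0, and |a| = -a when a < 0. Since -6 < 0, we have |-6| = -(-6) = 6, not -6.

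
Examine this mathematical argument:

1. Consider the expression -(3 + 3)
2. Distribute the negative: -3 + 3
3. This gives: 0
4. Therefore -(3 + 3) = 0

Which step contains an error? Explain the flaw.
Step 2: Distribute the negative: -3 + 3

Step 2 incorrectly distributes the negative sign. The correct distribution is -(3 + 3) = -3 - 3 = -6. The negative must be applied to both terms, not just the first. The error treats -(3 + 3) as -3 + 3, which equals 0 instead of -6.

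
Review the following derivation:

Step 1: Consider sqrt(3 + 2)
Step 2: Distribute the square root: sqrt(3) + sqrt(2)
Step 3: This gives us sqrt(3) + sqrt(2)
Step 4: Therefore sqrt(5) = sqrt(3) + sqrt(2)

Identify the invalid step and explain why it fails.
Step 2: Distribute the square root: sqrt(3) + sqrt(2)

Step 2 incorrectly 'distributes' the square root over addition. The square root function does not distribute: sqrt(a + b) ≠ sqrt(a) + sqrt(b). In fact, sqrt(3 + 2) = sqrt(5) ≈ 2.2361, while sqrt(3) + sqrt(2) ≈ 3.1463.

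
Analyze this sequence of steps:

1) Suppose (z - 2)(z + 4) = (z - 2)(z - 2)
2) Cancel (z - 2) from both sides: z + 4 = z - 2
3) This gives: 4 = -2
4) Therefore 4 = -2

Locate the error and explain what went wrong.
Step 2: Cancel (z - 2) from both sides: z + 4 = z - 2

Step 2 cancels (z - 2) from both sides. This is only valid if (z - 2) ≠ 0, i.e., z ≠ 2. When z = 2, both sides equal zero regardless of the other factors. The correct approach requires considering z = 2 as a separate case.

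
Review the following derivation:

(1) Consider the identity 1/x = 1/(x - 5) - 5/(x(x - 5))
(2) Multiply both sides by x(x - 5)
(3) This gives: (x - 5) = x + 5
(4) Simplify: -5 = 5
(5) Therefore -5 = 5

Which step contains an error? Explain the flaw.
Step 3: This gives: (x - 5) = x + 5

Step 3 makes a sign error when clearing denominators. Multiplying -5/(x(x - 5)) by x(x - 5) gives -5, not +5. The correct result is (x - 5) = x - 5, which is trivially true, not (x - 5) = x + 5. (Step 1 is a valid identity: 1/(x - 5) - 5/(x(x - 5)) = (x - 5)/(x(x - 5)) = 1/x.)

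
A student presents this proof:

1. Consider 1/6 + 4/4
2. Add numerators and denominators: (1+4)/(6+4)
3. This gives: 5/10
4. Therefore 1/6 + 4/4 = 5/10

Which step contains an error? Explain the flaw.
Step 2: Add numerators and denominators: (1+4)/(6+4)

Step 2 incorrectly adds fractions by separately adding numerators and denominators. This is wrong. The correct method requires a common denominator: 1/6 + 4/4 = (1×4 + 4×6)/(6×4) = 28/24 = 7/6. The method used gives 5/10, which is different.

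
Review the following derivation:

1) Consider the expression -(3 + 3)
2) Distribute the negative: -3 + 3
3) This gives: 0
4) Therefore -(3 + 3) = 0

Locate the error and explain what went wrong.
Step 2: Distribute the negative: -3 + 3

Step 2 incorrectly distributes the negative sign. The correct distribution is -(3 + 3) = -3 - 3 = -6. The negative must be applied to both terms, not just the first. The error treats -(3 + 3) as -3 + 3, which equals 0 instead of -6.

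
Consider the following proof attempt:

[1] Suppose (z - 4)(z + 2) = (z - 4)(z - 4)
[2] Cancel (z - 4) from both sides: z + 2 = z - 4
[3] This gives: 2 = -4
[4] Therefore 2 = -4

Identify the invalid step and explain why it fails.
Step 2: Cancel (z - 4) from both sides: z + 2 = z - 4

Step 2 cancels (z - 4) from both sides. This is only valid if (z - 4) ≠ 0, i.e., z ≠ 4. When z = 4, both sides equal zero regardless of the other factors. The correct approach requires considering z = 4 as a separate case.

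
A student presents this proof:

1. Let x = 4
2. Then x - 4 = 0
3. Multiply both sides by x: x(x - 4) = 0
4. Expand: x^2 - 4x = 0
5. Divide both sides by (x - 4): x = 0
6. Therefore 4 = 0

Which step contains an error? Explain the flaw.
Step 5: Divide both sides by (x - 4): x = 0

Step 5 divides both sides by (x - 4). However, since x = 4, we have (x - 4) = 0. Division by zero is undefined, making this step invalid.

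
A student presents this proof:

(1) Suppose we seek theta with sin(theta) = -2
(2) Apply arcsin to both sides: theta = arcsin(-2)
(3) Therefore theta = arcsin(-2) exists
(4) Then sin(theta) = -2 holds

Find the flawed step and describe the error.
Step 2: Apply arcsin to both sides: theta = arcsin(-2)

Step 2 applies arcsin to -2. However, arcsin(x) is only defined for x in [-1, 1] because sin(theta) can only produce values in that range. Since |-2| > 1, arcsin(-2) is undefined. There is no angle whose sine equals -2.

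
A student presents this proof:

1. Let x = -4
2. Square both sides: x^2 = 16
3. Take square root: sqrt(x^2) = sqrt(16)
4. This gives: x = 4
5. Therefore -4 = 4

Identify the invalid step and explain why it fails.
Step 4: This gives: x = 4

Step 4 incorrectly states that sqrt(x^2) = x. The correct identity is sqrt(x^2) = |x|. Since x = -4 < 0, we have sqrt(x^2) = |-4| = 4, not x = -4.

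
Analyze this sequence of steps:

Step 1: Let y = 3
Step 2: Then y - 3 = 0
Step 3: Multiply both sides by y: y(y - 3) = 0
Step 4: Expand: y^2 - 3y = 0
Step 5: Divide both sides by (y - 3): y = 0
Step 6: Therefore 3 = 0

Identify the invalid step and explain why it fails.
Step 5: Divide both sides by (y - 3): y = 0

Step 5 divides both sides by (y - 3). However, since y = 3, we have (y - 3) = 0. Division by zero is undefined, making this step invalid.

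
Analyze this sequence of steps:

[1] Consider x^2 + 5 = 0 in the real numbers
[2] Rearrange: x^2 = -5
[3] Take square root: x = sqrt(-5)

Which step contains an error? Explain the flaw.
Step 3: Take square root: x = sqrt(-5)

Step 3 takes the square root of -5, which is negative. In the real number system, the square root of a negative number is undefined. The equation x^2 + 5 = 0 has no real solutions. Square roots of negative numbers only exist in the complex numbers.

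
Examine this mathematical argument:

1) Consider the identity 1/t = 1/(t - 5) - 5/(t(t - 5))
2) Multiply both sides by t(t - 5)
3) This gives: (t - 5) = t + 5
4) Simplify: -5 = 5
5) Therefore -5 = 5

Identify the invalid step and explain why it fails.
Step 3: This gives: (t - 5) = t + 5

Step 3 makes a sign error when clearing denominators. Multiplying -5/(t(t - 5)) by t(t - 5) gives -5, not +5. The correct result is (t - 5) = t - 5, which is trivially true, not (t - 5) = t + 5. (Step 1 is a valid identity: 1/(t - 5) - 5/(t(t - 5)) = (t - 5)/(t(t - 5)) = 1/t.)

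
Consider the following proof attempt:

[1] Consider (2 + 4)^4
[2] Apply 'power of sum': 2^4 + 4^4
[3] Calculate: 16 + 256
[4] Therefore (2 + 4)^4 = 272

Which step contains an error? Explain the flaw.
Step 2: Apply 'power of sum': 2^4 + 4^4

Step 2 incorrectly applies a non-existent rule '(a+b)^n = a^n + b^n'. This is false in general. The correct expansion uses the binomial theorem. The actual value is (2 + 4)^4 = 6^4 = 1296, not 272.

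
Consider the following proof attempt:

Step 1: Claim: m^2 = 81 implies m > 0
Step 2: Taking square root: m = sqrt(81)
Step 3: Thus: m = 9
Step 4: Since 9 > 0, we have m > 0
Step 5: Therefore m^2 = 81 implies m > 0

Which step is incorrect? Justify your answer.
Step 2: Taking square root: m = sqrt(81)

Step 2 takes the square root and assumes the positive root only. The equation m^2 = 81 actually has two solutions: m = 9 and m = -9. The proof silently assumes m > 0 without justification, then uses this assumption to conclude m > 0, which is circular. The counterexample m = -9 shows the claim is false.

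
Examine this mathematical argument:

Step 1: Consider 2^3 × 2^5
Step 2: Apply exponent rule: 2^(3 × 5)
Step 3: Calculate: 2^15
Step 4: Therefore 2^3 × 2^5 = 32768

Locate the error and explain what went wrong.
Step 2: Apply exponent rule: 2^(3 × 5)

Step 2 incorrectly states that a^b × a^c = a^(b×c). The correct rule is a^b × a^c = a^(b+c). The actual value is 2^3 × 2^5 = 2^8 = 256, not 2^15 = 32768.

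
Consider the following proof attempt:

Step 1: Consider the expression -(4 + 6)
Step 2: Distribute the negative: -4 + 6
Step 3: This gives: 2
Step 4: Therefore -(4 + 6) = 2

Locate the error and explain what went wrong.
Step 2: Distribute the negative: -4 + 6

Step 2 incorrectly distributes the negative sign. The correct distribution is -(4 + 6) = -4 - 6 = -10. The negative must be applied to both terms, not just the first. The error treats -(4 + 6) as -4 + 6, which equals 2 instead of -10.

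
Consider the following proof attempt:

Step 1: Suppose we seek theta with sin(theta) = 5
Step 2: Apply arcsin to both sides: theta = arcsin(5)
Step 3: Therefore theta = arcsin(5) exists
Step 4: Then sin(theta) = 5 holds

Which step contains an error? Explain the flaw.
Step 2: Apply arcsin to both sides: theta = arcsin(5)

Step 2 applies arcsin to 5. However, arcsin(x) is only defined for x in [-1, 1] because sin(theta) can only produce values in that range. Since |5| > 1, arcsin(5) is undefined. There is no angle whose sine equals 5.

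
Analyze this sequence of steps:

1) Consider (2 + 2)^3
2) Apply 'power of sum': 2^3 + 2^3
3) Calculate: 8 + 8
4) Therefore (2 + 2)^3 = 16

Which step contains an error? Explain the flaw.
Step 2: Apply 'power of sum': 2^3 + 2^3

Step 2 incorrectly applies a non-existent rule '(a+b)^n = a^n + b^n'. This is false in general. The correct expansion uses the binomial theorem. The actual value is (2 + 2)^3 = 4^3 = 64, not 16.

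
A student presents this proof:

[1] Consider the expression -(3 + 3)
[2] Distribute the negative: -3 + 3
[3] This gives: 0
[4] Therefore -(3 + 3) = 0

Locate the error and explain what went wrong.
Step 2: Distribute the negative: -3 + 3

Step 2 incorrectly distributes the negative sign. The correct distribution is -(3 + 3) = -3 - 3 = -6. The negative must be applied to both terms, not just the first. The error treats -(3 + 3) as -3 + 3, which equals 0 instead of -6.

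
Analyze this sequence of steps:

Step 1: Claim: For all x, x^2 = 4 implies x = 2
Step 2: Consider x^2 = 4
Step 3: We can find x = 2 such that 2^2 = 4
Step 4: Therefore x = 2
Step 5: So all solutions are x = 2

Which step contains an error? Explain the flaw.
Step 4: Therefore x = 2

Step 4 incorrectly concludes that x = 2 is the only solution. The proof shows that x = 2 is A solution (existence), but does not show it is the ONLY solution (uniqueness). In fact, x = -2 is also a solution since (-2)^2 = 4. Finding one solution doesn't prove there are no others.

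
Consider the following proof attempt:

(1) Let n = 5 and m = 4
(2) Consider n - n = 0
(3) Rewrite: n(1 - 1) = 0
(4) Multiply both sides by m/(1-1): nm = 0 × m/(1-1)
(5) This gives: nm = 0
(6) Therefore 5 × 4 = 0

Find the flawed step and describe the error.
Step 4: Multiply both sides by m/(1-1): nm = 0 × m/(1-1)

Step 4 multiplies both sides by m/(1-1). However, 1-1 = 0, so this is multiplication by m/0, which is undefined. We cannot multiply by an undefined expression.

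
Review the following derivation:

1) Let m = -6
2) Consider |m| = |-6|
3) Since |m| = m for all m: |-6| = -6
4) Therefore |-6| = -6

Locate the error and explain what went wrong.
Step 3: Since |m| = m for all m: |-6| = -6

Step 3 incorrectly states that |m| = m for all m. The correct definition is |m| = m when m >= 0, and |m| = -m when m < 0. Since -6 < 0, we have |-6| = -(-6) = 6, not -6.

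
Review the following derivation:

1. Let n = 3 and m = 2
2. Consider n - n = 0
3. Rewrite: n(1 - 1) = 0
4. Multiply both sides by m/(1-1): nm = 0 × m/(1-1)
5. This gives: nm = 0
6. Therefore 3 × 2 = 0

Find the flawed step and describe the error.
Step 4: Multiply both sides by m/(1-1): nm = 0 × m/(1-1)

Step 4 multiplies both sides by m/(1-1). However, 1-1 = 0, so this is multiplication by m/0, which is undefined. We cannot multiply by an undefined expression.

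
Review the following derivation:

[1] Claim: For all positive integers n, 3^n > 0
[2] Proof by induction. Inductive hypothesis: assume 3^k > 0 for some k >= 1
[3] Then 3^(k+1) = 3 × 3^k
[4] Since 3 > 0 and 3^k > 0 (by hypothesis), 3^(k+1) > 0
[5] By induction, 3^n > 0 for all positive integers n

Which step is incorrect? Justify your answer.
Step 5: By induction, 3^n > 0 for all positive integers n

Step 5 concludes the proof by induction, but no base case was ever established. A valid induction proof requires: (1) a base case proving 3^1 > 0, and (2) an inductive step showing IF 3^k > 0 THEN 3^(k+1) > 0. Steps 2-4 correctly establish the inductive step, but without the base case the conclusion in step 5 does not follow.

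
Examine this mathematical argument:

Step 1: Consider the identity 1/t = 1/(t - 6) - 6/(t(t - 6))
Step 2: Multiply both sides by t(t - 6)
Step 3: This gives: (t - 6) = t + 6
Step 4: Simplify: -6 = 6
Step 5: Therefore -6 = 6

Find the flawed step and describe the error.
Step 3: This gives: (t - 6) = t + 6

Step 3 makes a sign error when clearing denominators. Multiplying -6/(t(t - 6)) by t(t - 6) gives -6, not +6. The correct result is (t - 6) = t - 6, which is trivially true, not (t - 6) = t + 6. (Step 1 is a valid identity: 1/(t - 6) - 6/(t(t - 6)) = (t - 6)/(t(t - 6)) = 1/t.)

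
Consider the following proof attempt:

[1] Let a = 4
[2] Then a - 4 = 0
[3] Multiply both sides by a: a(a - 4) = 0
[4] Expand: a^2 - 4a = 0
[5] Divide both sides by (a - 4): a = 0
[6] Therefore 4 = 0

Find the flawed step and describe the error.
Step 5: Divide both sides by (a - 4): a = 0

Step 5 divides both sides by (a - 4). However, since a = 4, we have (a - 4) = 0. Division by zero is undefined, making this step invalid.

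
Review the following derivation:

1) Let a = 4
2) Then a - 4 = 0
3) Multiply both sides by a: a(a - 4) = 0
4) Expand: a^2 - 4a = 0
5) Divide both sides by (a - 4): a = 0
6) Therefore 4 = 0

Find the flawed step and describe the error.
Step 5: Divide both sides by (a - 4): a = 0

Step 5 divides both sides by (a - 4). However, since a = 4, we have (a - 4) = 0. Division by zero is undefined, making this step invalid.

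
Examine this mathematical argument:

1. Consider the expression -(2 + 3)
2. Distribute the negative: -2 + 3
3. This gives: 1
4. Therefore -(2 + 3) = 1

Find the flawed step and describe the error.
Step 2: Distribute the negative: -2 + 3

Step 2 incorrectly distributes the negative sign. The correct distribution is -(2 + 3) = -2 - 3 = -5. The negative must be applied to both terms, not just the first. The error treats -(2 + 3) as -2 + 3, which equals 1 instead of -5.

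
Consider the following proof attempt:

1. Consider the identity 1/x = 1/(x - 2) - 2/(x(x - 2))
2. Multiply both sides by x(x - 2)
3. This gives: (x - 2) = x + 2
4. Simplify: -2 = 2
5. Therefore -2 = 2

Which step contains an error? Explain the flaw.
Step 3: This gives: (x - 2) = x + 2

Step 3 makes a sign error when clearing denominators. Multiplying -2/(x(x - 2)) by x(x - 2) gives -2, not +2. The correct result is (x - 2) = x - 2, which is trivially true, not (x - 2) = x + 2. (Step 1 is a valid identity: 1/(x - 2) - 2/(x(x - 2)) = (x - 2)/(x(x - 2)) = 1/x.)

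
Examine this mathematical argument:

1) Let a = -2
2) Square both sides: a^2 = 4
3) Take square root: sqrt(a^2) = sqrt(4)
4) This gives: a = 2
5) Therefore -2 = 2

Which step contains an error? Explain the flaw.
Step 4: This gives: a = 2

Step 4 incorrectly states that sqrt(a^2) = a. The correct identity is sqrt(a^2) = |a|. Since a = -2 < 0, we have sqrt(a^2) = |-2| = 2, not a = -2.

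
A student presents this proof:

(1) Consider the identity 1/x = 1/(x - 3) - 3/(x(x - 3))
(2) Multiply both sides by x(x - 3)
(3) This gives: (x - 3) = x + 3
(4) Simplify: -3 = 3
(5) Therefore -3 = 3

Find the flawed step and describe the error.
Step 3: This gives: (x - 3) = x + 3

Step 3 makes a sign error when clearing denominators. Multiplying -3/(x(x - 3)) by x(x - 3) gives -3, not +3. The correct result is (x - 3) = x - 3, which is trivially true, not (x - 3) = x + 3. (Step 1 is a valid identity: 1/(x - 3) - 3/(x(x - 3)) = (x - 3)/(x(x - 3)) = 1/x.)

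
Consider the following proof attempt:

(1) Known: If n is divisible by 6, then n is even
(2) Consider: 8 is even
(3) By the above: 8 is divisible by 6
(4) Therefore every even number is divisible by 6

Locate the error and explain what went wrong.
Step 3: By the above: 8 is divisible by 6

Step 3 commits the fallacy of affirming the consequent. The known fact 'divisible by 6 → even' does NOT imply 'even → divisible by 6'. That would be the converse, which is false. For example, 8 is even but 8 ÷ 6 = 1.33, which is not an integer.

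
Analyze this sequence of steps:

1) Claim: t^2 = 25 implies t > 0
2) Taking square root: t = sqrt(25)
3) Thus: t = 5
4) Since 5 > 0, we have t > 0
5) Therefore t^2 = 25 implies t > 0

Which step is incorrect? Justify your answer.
Step 2: Taking square root: t = sqrt(25)

Step 2 takes the square root and assumes the positive root only. The equation t^2 = 25 actually has two solutions: t = 5 and t = -5. The proof silently assumes t > 0 without justification, then uses this assumption to conclude t > 0, which is circular. The counterexample t = -5 shows the claim is false.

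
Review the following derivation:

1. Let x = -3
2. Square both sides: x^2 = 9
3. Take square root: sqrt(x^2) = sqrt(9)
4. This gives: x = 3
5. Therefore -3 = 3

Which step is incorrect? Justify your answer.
Step 4: This gives: x = 3

Step 4 incorrectly states that sqrt(x^2) = x. The correct identity is sqrt(x^2) = |x|. Since x = -3 < 0, we have sqrt(x^2) = |-3| = 3, not x = -3.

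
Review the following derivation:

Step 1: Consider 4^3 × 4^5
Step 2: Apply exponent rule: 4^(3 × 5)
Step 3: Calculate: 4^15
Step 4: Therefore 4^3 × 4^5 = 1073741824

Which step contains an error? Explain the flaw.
Step 2: Apply exponent rule: 4^(3 × 5)

Step 2 incorrectly states that a^b × a^c = a^(b×c). The correct rule is a^b × a^c = a^(b+c). The actual value is 4^3 × 4^5 = 4^8 = 65536, not 4^15 = 1073741824.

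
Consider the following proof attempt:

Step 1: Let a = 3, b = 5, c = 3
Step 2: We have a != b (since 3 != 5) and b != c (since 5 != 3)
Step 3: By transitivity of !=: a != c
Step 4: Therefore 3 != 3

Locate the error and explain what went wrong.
Step 3: By transitivity of !=: a != c

Step 3 incorrectly applies transitivity to the '!=' relation. Transitivity states: if a R b and b R c, then a R c. However, '!=' is not transitive. Counterexample: 3 != 5 and 5 != 3, but 3 = 3 (both equal 3). Transitivity holds for relations like <, <=, =, but not for !=.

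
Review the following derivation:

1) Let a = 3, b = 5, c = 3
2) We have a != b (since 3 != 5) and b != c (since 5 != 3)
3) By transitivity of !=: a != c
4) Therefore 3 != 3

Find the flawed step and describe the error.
Step 3: By transitivity of !=: a != c

Step 3 incorrectly applies transitivity to the '!=' relation. Transitivity states: if a R b and b R c, then a R c. However, '!=' is not transitive. Counterexample: 3 != 5 and 5 != 3, but 3 = 3 (both equal 3). Transitivity holds for relations like <, <=, =, but not for !=.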